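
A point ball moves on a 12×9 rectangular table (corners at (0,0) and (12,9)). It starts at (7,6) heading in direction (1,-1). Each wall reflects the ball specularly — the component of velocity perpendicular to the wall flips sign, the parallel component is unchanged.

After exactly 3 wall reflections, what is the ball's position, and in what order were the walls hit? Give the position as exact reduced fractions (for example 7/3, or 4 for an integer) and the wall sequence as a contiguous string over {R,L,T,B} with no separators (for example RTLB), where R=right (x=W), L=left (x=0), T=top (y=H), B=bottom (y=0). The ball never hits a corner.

1. t=5 → R at (12,1); v=(-1,-1)
2. t=1 → B at (11,0); v=(-1,1)
3. t=9 → T at (2,9); v=(-1,-1)

Final position: (2,9)
Wall sequence: RBT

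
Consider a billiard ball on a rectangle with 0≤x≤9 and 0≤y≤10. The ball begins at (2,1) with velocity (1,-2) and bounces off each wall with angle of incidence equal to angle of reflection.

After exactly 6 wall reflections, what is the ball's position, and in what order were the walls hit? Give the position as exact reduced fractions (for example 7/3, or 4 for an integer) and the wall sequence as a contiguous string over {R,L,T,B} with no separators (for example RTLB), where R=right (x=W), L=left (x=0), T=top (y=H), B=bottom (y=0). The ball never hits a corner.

Final position: (0,9)
Wall sequence: BTRBTL

1. t=1/2 → B at (5/2,0); v=(1,2)
2. t=5 → T at (15/2,10); v=(1,-2)
3. t=3/2 → R at (9,7); v=(-1,-2)
4. t=7/2 → B at (11/2,0); v=(-1,2)
5. t=5 → T at (1/2,10); v=(-1,-2)
6. t=1/2 → L at (0,9); v=(1,-2)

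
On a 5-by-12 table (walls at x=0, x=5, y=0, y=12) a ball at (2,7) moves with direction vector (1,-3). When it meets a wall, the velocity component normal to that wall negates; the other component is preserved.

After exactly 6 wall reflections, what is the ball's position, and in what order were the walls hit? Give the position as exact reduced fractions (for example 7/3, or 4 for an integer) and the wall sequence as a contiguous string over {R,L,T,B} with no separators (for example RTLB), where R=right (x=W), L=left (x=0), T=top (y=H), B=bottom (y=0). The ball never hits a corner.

Final position: (5,8)
Wall sequence: BRTLBR

1. t=7/3 → B at (13/3,0); v=(1,3)
2. t=2/3 → R at (5,2); v=(-1,3)
3. t=10/3 → T at (5/3,12); v=(-1,-3)
4. t=5/3 → L at (0,7); v=(1,-3)
5. t=7/3 → B at (7/3,0); v=(1,3)
6. t=8/3 → R at (5,8); v=(-1,3)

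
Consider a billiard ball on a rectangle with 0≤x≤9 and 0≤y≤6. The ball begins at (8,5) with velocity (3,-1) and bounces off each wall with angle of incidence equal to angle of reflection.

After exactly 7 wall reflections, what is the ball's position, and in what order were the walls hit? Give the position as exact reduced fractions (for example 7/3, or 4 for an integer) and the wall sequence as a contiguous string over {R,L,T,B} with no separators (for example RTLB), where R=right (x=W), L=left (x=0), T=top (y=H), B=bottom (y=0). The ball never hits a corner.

Final position: (9,14/3)
Wall sequence: RLBRLTR

1. t=1/3 → R at (9,14/3); v=(-3,-1)
2. t=3 → L at (0,5/3); v=(3,-1)
3. t=5/3 → B at (5,0); v=(3,1)
4. t=4/3 → R at (9,4/3); v=(-3,1)
5. t=3 → L at (0,13/3); v=(3,1)
6. t=5/3 → T at (5,6); v=(3,-1)
7. t=4/3 → R at (9,14/3); v=(-3,-1)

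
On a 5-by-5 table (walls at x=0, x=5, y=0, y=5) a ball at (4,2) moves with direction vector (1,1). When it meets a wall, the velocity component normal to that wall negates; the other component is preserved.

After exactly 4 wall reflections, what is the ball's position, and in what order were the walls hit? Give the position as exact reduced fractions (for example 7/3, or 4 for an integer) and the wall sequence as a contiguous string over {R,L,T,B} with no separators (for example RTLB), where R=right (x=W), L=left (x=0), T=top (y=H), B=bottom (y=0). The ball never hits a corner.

Final position: (2,0)
Wall sequence: RTLB

1. t=1 → R at (5,3); v=(-1,1)
2. t=2 → T at (3,5); v=(-1,-1)
3. t=3 → L at (0,2); v=(1,-1)
4. t=2 → B at (2,0); v=(1,1)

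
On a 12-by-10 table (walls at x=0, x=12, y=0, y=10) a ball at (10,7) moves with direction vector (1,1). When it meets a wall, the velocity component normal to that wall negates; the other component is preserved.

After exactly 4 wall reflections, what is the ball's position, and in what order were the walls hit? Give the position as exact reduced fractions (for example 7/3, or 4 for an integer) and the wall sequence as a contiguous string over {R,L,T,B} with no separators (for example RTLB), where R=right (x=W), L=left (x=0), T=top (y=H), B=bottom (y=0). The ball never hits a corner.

1. t=2 → R at (12,9); v=(-1,1)
2. t=1 → T at (11,10); v=(-1,-1)
3. t=10 → B at (1,0); v=(-1,1)
4. t=1 → L at (0,1); v=(1,1)

Final position: (0,1)
Wall sequence: RTBL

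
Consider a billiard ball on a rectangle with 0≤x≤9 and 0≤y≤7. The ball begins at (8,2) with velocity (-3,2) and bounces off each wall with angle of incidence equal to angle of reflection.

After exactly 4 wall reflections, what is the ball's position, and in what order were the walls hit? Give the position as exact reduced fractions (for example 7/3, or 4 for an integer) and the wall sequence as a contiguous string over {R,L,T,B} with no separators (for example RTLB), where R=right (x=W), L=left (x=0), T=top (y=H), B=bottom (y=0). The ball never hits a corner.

Final position: (8,0)
Wall sequence: TLRB

1. t=5/2 → T at (1/2,7); v=(-3,-2)
2. t=1/6 → L at (0,20/3); v=(3,-2)
3. t=3 → R at (9,2/3); v=(-3,-2)
4. t=1/3 → B at (8,0); v=(-3,2)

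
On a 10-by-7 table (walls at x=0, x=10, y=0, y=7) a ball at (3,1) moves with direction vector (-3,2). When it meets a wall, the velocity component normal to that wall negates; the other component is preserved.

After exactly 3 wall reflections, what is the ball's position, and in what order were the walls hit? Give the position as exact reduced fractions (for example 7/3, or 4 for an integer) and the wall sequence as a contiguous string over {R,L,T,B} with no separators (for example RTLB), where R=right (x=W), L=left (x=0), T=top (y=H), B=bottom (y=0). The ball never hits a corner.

1. t=1 → L at (0,3); v=(3,2)
2. t=2 → T at (6,7); v=(3,-2)
3. t=4/3 → R at (10,13/3); v=(-3,-2)

Final position: (10,13/3)
Wall sequence: LTR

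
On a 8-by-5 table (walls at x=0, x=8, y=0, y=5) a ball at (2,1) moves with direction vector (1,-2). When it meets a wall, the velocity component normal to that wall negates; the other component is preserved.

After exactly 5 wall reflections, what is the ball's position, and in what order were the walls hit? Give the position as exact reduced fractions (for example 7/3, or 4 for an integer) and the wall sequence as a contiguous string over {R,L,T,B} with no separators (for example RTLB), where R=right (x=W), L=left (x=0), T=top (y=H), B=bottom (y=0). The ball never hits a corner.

Final position: (6,5)
Wall sequence: BTBRT

1. t=1/2 → B at (5/2,0); v=(1,2)
2. t=5/2 → T at (5,5); v=(1,-2)
3. t=5/2 → B at (15/2,0); v=(1,2)
4. t=1/2 → R at (8,1); v=(-1,2)
5. t=2 → T at (6,5); v=(-1,-2)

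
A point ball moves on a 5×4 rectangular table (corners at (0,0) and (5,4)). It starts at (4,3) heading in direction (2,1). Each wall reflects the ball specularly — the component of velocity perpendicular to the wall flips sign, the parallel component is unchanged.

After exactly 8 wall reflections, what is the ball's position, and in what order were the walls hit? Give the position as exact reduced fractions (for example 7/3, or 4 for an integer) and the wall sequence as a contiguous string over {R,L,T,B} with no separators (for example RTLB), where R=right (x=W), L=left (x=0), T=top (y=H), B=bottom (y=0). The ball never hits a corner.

Final position: (5,5/2)
Wall sequence: RTLBRLTR

1. t=1/2 → R at (5,7/2); v=(-2,1)
2. t=1/2 → T at (4,4); v=(-2,-1)
3. t=2 → L at (0,2); v=(2,-1)
4. t=2 → B at (4,0); v=(2,1)
5. t=1/2 → R at (5,1/2); v=(-2,1)
6. t=5/2 → L at (0,3); v=(2,1)
7. t=1 → T at (2,4); v=(2,-1)
8. t=3/2 → R at (5,5/2); v=(-2,-1)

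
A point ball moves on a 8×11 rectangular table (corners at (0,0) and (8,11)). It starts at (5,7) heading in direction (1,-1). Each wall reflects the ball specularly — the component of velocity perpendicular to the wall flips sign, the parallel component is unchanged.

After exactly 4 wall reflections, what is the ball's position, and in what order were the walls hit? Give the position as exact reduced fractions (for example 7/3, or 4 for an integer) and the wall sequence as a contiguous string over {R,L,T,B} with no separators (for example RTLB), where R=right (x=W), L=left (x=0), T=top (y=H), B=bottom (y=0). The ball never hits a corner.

1. t=3 → R at (8,4); v=(-1,-1)
2. t=4 → B at (4,0); v=(-1,1)
3. t=4 → L at (0,4); v=(1,1)
4. t=7 → T at (7,11); v=(1,-1)

Final position: (7,11)
Wall sequence: RBLT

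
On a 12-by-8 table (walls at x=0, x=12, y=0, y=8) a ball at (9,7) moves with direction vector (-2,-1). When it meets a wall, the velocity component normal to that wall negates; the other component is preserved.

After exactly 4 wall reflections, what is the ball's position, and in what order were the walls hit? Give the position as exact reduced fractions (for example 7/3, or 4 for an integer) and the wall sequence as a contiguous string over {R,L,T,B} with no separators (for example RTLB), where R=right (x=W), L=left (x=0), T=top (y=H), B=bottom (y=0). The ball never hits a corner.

Final position: (3,8)
Wall sequence: LBRT

1. t=9/2 → L at (0,5/2); v=(2,-1)
2. t=5/2 → B at (5,0); v=(2,1)
3. t=7/2 → R at (12,7/2); v=(-2,1)
4. t=9/2 → T at (3,8); v=(-2,-1)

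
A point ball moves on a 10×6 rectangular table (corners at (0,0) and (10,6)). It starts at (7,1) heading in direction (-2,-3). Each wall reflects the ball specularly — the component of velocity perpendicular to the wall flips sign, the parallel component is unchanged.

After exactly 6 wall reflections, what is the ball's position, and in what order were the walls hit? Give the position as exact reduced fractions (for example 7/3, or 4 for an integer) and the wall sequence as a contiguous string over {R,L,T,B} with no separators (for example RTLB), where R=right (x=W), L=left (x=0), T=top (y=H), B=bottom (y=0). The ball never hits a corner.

1. t=1/3 → B at (19/3,0); v=(-2,3)
2. t=2 → T at (7/3,6); v=(-2,-3)
3. t=7/6 → L at (0,5/2); v=(2,-3)
4. t=5/6 → B at (5/3,0); v=(2,3)
5. t=2 → T at (17/3,6); v=(2,-3)
6. t=2 → B at (29/3,0); v=(2,3)

Final position: (29/3,0)
Wall sequence: BTLBTB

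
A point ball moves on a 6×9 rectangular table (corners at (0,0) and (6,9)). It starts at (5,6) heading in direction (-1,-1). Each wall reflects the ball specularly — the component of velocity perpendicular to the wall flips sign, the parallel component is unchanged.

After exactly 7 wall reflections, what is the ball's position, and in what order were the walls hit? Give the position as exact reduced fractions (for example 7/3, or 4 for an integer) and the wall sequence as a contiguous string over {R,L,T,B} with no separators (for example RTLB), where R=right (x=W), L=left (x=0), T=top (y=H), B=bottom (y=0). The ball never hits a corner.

Final position: (5,0)
Wall sequence: LBRTLRB

1. t=5 → L at (0,1); v=(1,-1)
2. t=1 → B at (1,0); v=(1,1)
3. t=5 → R at (6,5); v=(-1,1)
4. t=4 → T at (2,9); v=(-1,-1)
5. t=2 → L at (0,7); v=(1,-1)
6. t=6 → R at (6,1); v=(-1,-1)
7. t=1 → B at (5,0); v=(-1,1)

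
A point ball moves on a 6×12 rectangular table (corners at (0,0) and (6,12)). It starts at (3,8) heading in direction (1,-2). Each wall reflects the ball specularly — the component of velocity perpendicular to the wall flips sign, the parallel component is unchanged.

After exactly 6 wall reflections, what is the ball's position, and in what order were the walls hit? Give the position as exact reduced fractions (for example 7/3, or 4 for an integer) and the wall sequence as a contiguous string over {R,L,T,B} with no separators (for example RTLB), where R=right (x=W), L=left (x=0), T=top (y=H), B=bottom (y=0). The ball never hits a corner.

1. t=3 → R at (6,2); v=(-1,-2)
2. t=1 → B at (5,0); v=(-1,2)
3. t=5 → L at (0,10); v=(1,2)
4. t=1 → T at (1,12); v=(1,-2)
5. t=5 → R at (6,2); v=(-1,-2)
6. t=1 → B at (5,0); v=(-1,2)

Final position: (5,0)
Wall sequence: RBLTRB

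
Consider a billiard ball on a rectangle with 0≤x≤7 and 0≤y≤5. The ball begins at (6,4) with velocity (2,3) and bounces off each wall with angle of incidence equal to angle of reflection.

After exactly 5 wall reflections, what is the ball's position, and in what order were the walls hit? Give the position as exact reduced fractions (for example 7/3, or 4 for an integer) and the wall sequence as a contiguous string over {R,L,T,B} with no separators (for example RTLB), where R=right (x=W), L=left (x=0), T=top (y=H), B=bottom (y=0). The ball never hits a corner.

1. t=1/3 → T at (20/3,5); v=(2,-3)
2. t=1/6 → R at (7,9/2); v=(-2,-3)
3. t=3/2 → B at (4,0); v=(-2,3)
4. t=5/3 → T at (2/3,5); v=(-2,-3)
5. t=1/3 → L at (0,4); v=(2,-3)

Final position: (0,4)
Wall sequence: TRBTL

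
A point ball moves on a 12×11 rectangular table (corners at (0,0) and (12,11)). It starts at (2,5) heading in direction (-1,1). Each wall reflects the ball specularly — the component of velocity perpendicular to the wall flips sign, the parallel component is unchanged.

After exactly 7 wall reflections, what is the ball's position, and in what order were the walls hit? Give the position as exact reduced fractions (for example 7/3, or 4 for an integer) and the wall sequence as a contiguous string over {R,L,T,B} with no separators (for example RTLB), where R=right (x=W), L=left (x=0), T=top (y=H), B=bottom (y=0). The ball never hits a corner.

Final position: (12,1)
Wall sequence: LTRBLTR

1. t=2 → L at (0,7); v=(1,1)
2. t=4 → T at (4,11); v=(1,-1)
3. t=8 → R at (12,3); v=(-1,-1)
4. t=3 → B at (9,0); v=(-1,1)
5. t=9 → L at (0,9); v=(1,1)
6. t=2 → T at (2,11); v=(1,-1)
7. t=10 → R at (12,1); v=(-1,-1)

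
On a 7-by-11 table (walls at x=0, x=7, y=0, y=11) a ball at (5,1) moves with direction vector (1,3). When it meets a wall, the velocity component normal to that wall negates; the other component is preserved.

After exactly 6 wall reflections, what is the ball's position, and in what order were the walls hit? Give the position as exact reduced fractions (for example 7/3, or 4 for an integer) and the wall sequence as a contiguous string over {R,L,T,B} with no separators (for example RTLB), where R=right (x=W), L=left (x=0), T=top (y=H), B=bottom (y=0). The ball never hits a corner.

Final position: (16/3,0)
Wall sequence: RTBLTB

1. t=2 → R at (7,7); v=(-1,3)
2. t=4/3 → T at (17/3,11); v=(-1,-3)
3. t=11/3 → B at (2,0); v=(-1,3)
4. t=2 → L at (0,6); v=(1,3)
5. t=5/3 → T at (5/3,11); v=(1,-3)
6. t=11/3 → B at (16/3,0); v=(1,3)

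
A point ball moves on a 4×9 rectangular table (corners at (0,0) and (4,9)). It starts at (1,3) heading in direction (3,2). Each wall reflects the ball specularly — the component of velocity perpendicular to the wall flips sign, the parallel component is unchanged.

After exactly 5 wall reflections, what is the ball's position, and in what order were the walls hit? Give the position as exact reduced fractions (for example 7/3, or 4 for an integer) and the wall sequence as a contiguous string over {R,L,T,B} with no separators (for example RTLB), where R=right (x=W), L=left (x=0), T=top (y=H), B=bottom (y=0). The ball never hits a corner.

1. t=1 → R at (4,5); v=(-3,2)
2. t=4/3 → L at (0,23/3); v=(3,2)
3. t=2/3 → T at (2,9); v=(3,-2)
4. t=2/3 → R at (4,23/3); v=(-3,-2)
5. t=4/3 → L at (0,5); v=(3,-2)

Final position: (0,5)
Wall sequence: RLTRL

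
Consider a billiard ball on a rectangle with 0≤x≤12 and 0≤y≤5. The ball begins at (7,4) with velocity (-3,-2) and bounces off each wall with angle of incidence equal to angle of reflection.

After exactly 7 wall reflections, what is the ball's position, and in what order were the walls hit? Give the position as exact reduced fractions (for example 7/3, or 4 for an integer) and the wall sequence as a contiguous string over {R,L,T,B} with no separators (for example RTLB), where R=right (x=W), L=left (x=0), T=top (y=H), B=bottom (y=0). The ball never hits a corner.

1. t=2 → B at (1,0); v=(-3,2)
2. t=1/3 → L at (0,2/3); v=(3,2)
3. t=13/6 → T at (13/2,5); v=(3,-2)
4. t=11/6 → R at (12,4/3); v=(-3,-2)
5. t=2/3 → B at (10,0); v=(-3,2)
6. t=5/2 → T at (5/2,5); v=(-3,-2)
7. t=5/6 → L at (0,10/3); v=(3,-2)

Final position: (0,10/3)
Wall sequence: BLTRBTL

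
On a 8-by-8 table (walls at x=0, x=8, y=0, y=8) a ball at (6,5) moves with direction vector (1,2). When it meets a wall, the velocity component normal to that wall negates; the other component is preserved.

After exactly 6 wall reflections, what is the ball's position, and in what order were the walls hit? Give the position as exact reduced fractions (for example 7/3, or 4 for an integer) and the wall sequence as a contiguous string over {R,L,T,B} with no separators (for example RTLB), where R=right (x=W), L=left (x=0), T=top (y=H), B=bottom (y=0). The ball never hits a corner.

Final position: (7/2,0)
Wall sequence: TRBTLB

1. t=3/2 → T at (15/2,8); v=(1,-2)
2. t=1/2 → R at (8,7); v=(-1,-2)
3. t=7/2 → B at (9/2,0); v=(-1,2)
4. t=4 → T at (1/2,8); v=(-1,-2)
5. t=1/2 → L at (0,7); v=(1,-2)
6. t=7/2 → B at (7/2,0); v=(1,2)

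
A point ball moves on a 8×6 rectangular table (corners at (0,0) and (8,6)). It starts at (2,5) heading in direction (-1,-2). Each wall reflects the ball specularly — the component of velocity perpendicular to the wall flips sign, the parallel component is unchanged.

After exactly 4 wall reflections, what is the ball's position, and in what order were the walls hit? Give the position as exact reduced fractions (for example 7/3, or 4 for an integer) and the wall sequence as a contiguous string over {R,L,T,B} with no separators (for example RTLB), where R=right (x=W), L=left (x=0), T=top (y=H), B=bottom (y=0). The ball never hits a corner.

1. t=2 → L at (0,1); v=(1,-2)
2. t=1/2 → B at (1/2,0); v=(1,2)
3. t=3 → T at (7/2,6); v=(1,-2)
4. t=3 → B at (13/2,0); v=(1,2)

Final position: (13/2,0)
Wall sequence: LBTB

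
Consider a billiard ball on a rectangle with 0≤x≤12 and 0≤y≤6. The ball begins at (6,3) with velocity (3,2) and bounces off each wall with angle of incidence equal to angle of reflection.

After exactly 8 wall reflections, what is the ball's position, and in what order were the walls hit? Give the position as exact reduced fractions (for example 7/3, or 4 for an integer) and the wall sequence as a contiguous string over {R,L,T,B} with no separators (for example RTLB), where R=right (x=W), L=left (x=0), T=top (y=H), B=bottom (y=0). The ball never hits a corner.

1. t=3/2 → T at (21/2,6); v=(3,-2)
2. t=1/2 → R at (12,5); v=(-3,-2)
3. t=5/2 → B at (9/2,0); v=(-3,2)
4. t=3/2 → L at (0,3); v=(3,2)
5. t=3/2 → T at (9/2,6); v=(3,-2)
6. t=5/2 → R at (12,1); v=(-3,-2)
7. t=1/2 → B at (21/2,0); v=(-3,2)
8. t=3 → T at (3/2,6); v=(-3,-2)

Final position: (3/2,6)
Wall sequence: TRBLTRBT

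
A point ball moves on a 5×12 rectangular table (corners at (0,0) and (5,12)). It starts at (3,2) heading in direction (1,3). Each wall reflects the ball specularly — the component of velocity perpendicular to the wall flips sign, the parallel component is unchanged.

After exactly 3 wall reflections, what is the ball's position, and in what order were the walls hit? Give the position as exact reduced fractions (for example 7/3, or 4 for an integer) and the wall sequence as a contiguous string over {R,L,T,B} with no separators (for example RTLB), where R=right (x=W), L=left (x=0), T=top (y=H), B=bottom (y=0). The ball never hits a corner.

1. t=2 → R at (5,8); v=(-1,3)
2. t=4/3 → T at (11/3,12); v=(-1,-3)
3. t=11/3 → L at (0,1); v=(1,-3)

Final position: (0,1)
Wall sequence: RTL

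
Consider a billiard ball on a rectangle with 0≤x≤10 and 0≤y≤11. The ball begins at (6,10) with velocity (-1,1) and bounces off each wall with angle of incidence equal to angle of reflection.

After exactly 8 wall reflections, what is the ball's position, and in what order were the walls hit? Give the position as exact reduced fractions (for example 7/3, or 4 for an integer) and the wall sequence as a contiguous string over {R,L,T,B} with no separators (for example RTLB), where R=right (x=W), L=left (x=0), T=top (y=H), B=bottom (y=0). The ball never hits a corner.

Final position: (10,2)
Wall sequence: TLBRTLBR

1. t=1 → T at (5,11); v=(-1,-1)
2. t=5 → L at (0,6); v=(1,-1)
3. t=6 → B at (6,0); v=(1,1)
4. t=4 → R at (10,4); v=(-1,1)
5. t=7 → T at (3,11); v=(-1,-1)
6. t=3 → L at (0,8); v=(1,-1)
7. t=8 → B at (8,0); v=(1,1)
8. t=2 → R at (10,2); v=(-1,1)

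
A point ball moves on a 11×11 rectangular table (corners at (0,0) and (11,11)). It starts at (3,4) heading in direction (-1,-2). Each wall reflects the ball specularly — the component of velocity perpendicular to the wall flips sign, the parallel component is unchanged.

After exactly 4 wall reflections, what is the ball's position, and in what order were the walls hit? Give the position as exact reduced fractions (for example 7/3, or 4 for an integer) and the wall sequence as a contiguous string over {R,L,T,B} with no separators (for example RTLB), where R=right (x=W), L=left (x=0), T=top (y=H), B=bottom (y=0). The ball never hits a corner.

Final position: (10,0)
Wall sequence: BLTB

1. t=2 → B at (1,0); v=(-1,2)
2. t=1 → L at (0,2); v=(1,2)
3. t=9/2 → T at (9/2,11); v=(1,-2)
4. t=11/2 → B at (10,0); v=(1,2)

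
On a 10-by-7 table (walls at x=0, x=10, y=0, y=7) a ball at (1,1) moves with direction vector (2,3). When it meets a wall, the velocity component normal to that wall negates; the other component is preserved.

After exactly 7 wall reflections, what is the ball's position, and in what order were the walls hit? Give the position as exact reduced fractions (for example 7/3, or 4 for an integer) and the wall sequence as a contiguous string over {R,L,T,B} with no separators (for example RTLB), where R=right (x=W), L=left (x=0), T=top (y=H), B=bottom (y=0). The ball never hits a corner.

Final position: (11/3,7)
Wall sequence: TBRTBLT

1. t=2 → T at (5,7); v=(2,-3)
2. t=7/3 → B at (29/3,0); v=(2,3)
3. t=1/6 → R at (10,1/2); v=(-2,3)
4. t=13/6 → T at (17/3,7); v=(-2,-3)
5. t=7/3 → B at (1,0); v=(-2,3)
6. t=1/2 → L at (0,3/2); v=(2,3)
7. t=11/6 → T at (11/3,7); v=(2,-3)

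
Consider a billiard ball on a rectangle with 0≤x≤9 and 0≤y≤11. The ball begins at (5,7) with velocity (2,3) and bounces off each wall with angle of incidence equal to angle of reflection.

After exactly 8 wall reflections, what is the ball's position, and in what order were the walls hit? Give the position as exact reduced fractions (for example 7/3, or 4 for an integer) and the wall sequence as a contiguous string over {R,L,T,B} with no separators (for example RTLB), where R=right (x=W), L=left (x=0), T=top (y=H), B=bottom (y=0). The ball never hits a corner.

1. t=4/3 → T at (23/3,11); v=(2,-3)
2. t=2/3 → R at (9,9); v=(-2,-3)
3. t=3 → B at (3,0); v=(-2,3)
4. t=3/2 → L at (0,9/2); v=(2,3)
5. t=13/6 → T at (13/3,11); v=(2,-3)
6. t=7/3 → R at (9,4); v=(-2,-3)
7. t=4/3 → B at (19/3,0); v=(-2,3)
8. t=19/6 → L at (0,19/2); v=(2,3)

Final position: (0,19/2)
Wall sequence: TRBLTRBL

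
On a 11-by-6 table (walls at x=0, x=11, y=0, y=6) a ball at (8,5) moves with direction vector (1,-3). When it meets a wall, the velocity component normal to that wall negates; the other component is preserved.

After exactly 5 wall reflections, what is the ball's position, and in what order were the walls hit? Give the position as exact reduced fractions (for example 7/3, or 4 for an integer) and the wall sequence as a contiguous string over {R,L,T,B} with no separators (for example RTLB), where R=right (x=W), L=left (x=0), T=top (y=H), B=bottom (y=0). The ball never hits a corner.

Final position: (19/3,6)
Wall sequence: BRTBT

1. t=5/3 → B at (29/3,0); v=(1,3)
2. t=4/3 → R at (11,4); v=(-1,3)
3. t=2/3 → T at (31/3,6); v=(-1,-3)
4. t=2 → B at (25/3,0); v=(-1,3)
5. t=2 → T at (19/3,6); v=(-1,-3)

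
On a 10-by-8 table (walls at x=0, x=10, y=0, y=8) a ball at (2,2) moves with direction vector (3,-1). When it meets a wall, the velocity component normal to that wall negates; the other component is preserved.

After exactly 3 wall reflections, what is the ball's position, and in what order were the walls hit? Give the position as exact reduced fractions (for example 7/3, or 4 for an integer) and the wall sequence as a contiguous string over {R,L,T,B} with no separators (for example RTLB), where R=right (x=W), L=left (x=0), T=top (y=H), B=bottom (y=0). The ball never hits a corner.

Final position: (0,4)
Wall sequence: BRL

1. t=2 → B at (8,0); v=(3,1)
2. t=2/3 → R at (10,2/3); v=(-3,1)
3. t=10/3 → L at (0,4); v=(3,1)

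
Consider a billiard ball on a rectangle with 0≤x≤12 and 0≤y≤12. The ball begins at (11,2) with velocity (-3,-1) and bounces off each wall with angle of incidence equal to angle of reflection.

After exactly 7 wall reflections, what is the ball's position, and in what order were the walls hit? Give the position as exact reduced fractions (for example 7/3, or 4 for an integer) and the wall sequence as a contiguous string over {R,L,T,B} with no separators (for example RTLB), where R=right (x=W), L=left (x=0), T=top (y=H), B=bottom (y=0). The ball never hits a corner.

Final position: (0,19/3)
Wall sequence: BLRLTRL

1. t=2 → B at (5,0); v=(-3,1)
2. t=5/3 → L at (0,5/3); v=(3,1)
3. t=4 → R at (12,17/3); v=(-3,1)
4. t=4 → L at (0,29/3); v=(3,1)
5. t=7/3 → T at (7,12); v=(3,-1)
6. t=5/3 → R at (12,31/3); v=(-3,-1)
7. t=4 → L at (0,19/3); v=(3,-1)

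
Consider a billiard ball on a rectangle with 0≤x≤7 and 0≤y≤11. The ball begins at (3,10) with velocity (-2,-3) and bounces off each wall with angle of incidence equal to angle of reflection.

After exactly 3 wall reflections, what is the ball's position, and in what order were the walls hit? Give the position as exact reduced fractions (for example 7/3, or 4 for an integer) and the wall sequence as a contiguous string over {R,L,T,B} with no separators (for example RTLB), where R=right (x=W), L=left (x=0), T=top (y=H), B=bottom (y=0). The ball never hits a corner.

Final position: (7,5)
Wall sequence: LBR

1. t=3/2 → L at (0,11/2); v=(2,-3)
2. t=11/6 → B at (11/3,0); v=(2,3)
3. t=5/3 → R at (7,5); v=(-2,3)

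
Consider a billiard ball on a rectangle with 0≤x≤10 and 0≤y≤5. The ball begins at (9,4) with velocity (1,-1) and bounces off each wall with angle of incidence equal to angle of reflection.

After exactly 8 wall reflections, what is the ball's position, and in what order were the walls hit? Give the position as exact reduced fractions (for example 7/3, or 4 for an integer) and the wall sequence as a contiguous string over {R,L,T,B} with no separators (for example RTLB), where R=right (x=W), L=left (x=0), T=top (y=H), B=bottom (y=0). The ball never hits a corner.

1. t=1 → R at (10,3); v=(-1,-1)
2. t=3 → B at (7,0); v=(-1,1)
3. t=5 → T at (2,5); v=(-1,-1)
4. t=2 → L at (0,3); v=(1,-1)
5. t=3 → B at (3,0); v=(1,1)
6. t=5 → T at (8,5); v=(1,-1)
7. t=2 → R at (10,3); v=(-1,-1)
8. t=3 → B at (7,0); v=(-1,1)

Final position: (7,0)
Wall sequence: RBTLBTRB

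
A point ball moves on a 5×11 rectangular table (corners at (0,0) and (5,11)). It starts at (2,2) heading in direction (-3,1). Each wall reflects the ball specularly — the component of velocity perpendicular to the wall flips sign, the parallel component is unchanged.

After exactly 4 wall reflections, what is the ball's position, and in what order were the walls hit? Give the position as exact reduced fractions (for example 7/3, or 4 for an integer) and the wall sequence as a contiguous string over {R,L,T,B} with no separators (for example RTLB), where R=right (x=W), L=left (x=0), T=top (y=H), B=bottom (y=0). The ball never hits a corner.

1. t=2/3 → L at (0,8/3); v=(3,1)
2. t=5/3 → R at (5,13/3); v=(-3,1)
3. t=5/3 → L at (0,6); v=(3,1)
4. t=5/3 → R at (5,23/3); v=(-3,1)

Final position: (5,23/3)
Wall sequence: LRLR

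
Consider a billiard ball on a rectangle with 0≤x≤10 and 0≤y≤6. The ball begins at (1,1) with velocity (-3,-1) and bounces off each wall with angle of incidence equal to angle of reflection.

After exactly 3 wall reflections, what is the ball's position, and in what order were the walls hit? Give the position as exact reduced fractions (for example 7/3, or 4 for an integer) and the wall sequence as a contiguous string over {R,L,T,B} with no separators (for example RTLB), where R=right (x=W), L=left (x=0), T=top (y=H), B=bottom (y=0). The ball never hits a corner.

1. t=1/3 → L at (0,2/3); v=(3,-1)
2. t=2/3 → B at (2,0); v=(3,1)
3. t=8/3 → R at (10,8/3); v=(-3,1)

Final position: (10,8/3)
Wall sequence: LBR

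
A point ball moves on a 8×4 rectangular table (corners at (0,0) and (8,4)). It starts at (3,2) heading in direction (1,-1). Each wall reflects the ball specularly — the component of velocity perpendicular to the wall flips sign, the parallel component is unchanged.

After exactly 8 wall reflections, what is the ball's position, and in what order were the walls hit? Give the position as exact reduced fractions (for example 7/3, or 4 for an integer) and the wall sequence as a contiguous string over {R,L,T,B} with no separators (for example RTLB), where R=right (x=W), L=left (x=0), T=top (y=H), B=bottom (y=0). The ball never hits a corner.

Final position: (8,3)
Wall sequence: BRTBLTBR

1. t=2 → B at (5,0); v=(1,1)
2. t=3 → R at (8,3); v=(-1,1)
3. t=1 → T at (7,4); v=(-1,-1)
4. t=4 → B at (3,0); v=(-1,1)
5. t=3 → L at (0,3); v=(1,1)
6. t=1 → T at (1,4); v=(1,-1)
7. t=4 → B at (5,0); v=(1,1)
8. t=3 → R at (8,3); v=(-1,1)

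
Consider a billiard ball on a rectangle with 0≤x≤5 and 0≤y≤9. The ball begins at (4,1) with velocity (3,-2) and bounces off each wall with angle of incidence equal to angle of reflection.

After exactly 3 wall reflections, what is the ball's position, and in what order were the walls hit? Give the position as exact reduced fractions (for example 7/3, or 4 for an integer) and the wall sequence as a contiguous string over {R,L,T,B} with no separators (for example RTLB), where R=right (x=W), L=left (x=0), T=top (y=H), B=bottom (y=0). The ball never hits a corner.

Final position: (0,3)
Wall sequence: RBL

1. t=1/3 → R at (5,1/3); v=(-3,-2)
2. t=1/6 → B at (9/2,0); v=(-3,2)
3. t=3/2 → L at (0,3); v=(3,2)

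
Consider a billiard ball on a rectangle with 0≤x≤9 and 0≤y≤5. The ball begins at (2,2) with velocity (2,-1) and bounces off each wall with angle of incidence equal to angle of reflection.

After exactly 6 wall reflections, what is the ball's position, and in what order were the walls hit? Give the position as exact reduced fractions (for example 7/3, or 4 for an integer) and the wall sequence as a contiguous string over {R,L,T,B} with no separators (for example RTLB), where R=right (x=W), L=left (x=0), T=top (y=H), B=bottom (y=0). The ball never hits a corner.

Final position: (9,1/2)
Wall sequence: BRTLBR

1. t=2 → B at (6,0); v=(2,1)
2. t=3/2 → R at (9,3/2); v=(-2,1)
3. t=7/2 → T at (2,5); v=(-2,-1)
4. t=1 → L at (0,4); v=(2,-1)
5. t=4 → B at (8,0); v=(2,1)
6. t=1/2 → R at (9,1/2); v=(-2,1)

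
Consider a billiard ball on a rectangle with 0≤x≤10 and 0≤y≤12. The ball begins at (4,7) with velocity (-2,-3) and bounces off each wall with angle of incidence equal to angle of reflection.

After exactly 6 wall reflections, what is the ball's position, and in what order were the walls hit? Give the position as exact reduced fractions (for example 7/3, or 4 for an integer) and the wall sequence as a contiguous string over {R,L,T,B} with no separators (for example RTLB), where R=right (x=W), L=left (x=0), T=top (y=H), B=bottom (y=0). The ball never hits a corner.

Final position: (0,5)
Wall sequence: LBTRBL

1. t=2 → L at (0,1); v=(2,-3)
2. t=1/3 → B at (2/3,0); v=(2,3)
3. t=4 → T at (26/3,12); v=(2,-3)
4. t=2/3 → R at (10,10); v=(-2,-3)
5. t=10/3 → B at (10/3,0); v=(-2,3)
6. t=5/3 → L at (0,5); v=(2,3)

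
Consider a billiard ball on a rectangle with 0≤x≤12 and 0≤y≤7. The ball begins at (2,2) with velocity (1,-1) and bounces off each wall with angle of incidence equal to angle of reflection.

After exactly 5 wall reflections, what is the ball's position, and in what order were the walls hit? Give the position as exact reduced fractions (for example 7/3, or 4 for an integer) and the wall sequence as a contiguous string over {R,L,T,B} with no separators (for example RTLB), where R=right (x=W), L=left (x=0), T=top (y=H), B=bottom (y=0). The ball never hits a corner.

1. t=2 → B at (4,0); v=(1,1)
2. t=7 → T at (11,7); v=(1,-1)
3. t=1 → R at (12,6); v=(-1,-1)
4. t=6 → B at (6,0); v=(-1,1)
5. t=6 → L at (0,6); v=(1,1)

Final position: (0,6)
Wall sequence: BTRBL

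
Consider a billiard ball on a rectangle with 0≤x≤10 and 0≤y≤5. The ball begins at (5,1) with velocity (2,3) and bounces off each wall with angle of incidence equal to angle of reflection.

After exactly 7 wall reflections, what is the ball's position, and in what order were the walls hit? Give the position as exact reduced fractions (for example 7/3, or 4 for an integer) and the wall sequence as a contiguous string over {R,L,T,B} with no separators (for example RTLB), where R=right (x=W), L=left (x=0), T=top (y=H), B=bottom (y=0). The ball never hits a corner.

1. t=4/3 → T at (23/3,5); v=(2,-3)
2. t=7/6 → R at (10,3/2); v=(-2,-3)
3. t=1/2 → B at (9,0); v=(-2,3)
4. t=5/3 → T at (17/3,5); v=(-2,-3)
5. t=5/3 → B at (7/3,0); v=(-2,3)
6. t=7/6 → L at (0,7/2); v=(2,3)
7. t=1/2 → T at (1,5); v=(2,-3)

Final position: (1,5)
Wall sequence: TRBTBLT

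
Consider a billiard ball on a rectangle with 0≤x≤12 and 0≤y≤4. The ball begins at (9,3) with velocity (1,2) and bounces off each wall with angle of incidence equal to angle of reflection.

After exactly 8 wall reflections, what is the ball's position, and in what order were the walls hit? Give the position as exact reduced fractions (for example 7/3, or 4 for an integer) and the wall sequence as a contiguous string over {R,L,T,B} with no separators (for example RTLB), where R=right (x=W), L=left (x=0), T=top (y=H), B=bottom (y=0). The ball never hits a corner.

1. t=1/2 → T at (19/2,4); v=(1,-2)
2. t=2 → B at (23/2,0); v=(1,2)
3. t=1/2 → R at (12,1); v=(-1,2)
4. t=3/2 → T at (21/2,4); v=(-1,-2)
5. t=2 → B at (17/2,0); v=(-1,2)
6. t=2 → T at (13/2,4); v=(-1,-2)
7. t=2 → B at (9/2,0); v=(-1,2)
8. t=2 → T at (5/2,4); v=(-1,-2)

Final position: (5/2,4)
Wall sequence: TBRTBTBT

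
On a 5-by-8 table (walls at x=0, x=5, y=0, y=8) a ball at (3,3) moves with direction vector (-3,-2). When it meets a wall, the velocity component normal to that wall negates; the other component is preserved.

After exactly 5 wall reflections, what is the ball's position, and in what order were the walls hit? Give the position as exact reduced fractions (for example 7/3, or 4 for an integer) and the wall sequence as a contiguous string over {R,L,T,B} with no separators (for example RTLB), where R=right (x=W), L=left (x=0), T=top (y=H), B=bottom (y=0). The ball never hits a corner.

1. t=1 → L at (0,1); v=(3,-2)
2. t=1/2 → B at (3/2,0); v=(3,2)
3. t=7/6 → R at (5,7/3); v=(-3,2)
4. t=5/3 → L at (0,17/3); v=(3,2)
5. t=7/6 → T at (7/2,8); v=(3,-2)

Final position: (7/2,8)
Wall sequence: LBRLT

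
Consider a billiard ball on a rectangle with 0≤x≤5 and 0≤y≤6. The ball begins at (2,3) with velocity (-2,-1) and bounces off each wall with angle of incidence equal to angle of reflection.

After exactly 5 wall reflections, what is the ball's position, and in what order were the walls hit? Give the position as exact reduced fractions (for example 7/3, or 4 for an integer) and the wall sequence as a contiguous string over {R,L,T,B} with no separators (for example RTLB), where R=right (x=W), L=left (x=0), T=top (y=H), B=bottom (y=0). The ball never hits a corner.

1. t=1 → L at (0,2); v=(2,-1)
2. t=2 → B at (4,0); v=(2,1)
3. t=1/2 → R at (5,1/2); v=(-2,1)
4. t=5/2 → L at (0,3); v=(2,1)
5. t=5/2 → R at (5,11/2); v=(-2,1)

Final position: (5,11/2)
Wall sequence: LBRLR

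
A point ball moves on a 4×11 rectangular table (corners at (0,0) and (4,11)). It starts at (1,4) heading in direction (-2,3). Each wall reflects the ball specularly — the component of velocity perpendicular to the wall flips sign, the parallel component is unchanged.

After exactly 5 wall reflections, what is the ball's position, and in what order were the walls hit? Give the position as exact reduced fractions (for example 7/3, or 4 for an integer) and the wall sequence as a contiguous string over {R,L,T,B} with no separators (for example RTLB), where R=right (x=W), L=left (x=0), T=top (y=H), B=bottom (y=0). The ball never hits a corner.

1. t=1/2 → L at (0,11/2); v=(2,3)
2. t=11/6 → T at (11/3,11); v=(2,-3)
3. t=1/6 → R at (4,21/2); v=(-2,-3)
4. t=2 → L at (0,9/2); v=(2,-3)
5. t=3/2 → B at (3,0); v=(2,3)

Final position: (3,0)
Wall sequence: LTRLB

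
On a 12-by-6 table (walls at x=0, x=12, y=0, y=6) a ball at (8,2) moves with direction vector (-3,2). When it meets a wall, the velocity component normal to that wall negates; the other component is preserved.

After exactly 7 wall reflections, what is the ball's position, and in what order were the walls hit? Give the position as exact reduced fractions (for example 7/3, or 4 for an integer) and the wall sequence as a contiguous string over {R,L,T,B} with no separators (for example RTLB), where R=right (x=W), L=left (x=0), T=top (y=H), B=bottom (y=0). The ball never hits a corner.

1. t=2 → T at (2,6); v=(-3,-2)
2. t=2/3 → L at (0,14/3); v=(3,-2)
3. t=7/3 → B at (7,0); v=(3,2)
4. t=5/3 → R at (12,10/3); v=(-3,2)
5. t=4/3 → T at (8,6); v=(-3,-2)
6. t=8/3 → L at (0,2/3); v=(3,-2)
7. t=1/3 → B at (1,0); v=(3,2)

Final position: (1,0)
Wall sequence: TLBRTLB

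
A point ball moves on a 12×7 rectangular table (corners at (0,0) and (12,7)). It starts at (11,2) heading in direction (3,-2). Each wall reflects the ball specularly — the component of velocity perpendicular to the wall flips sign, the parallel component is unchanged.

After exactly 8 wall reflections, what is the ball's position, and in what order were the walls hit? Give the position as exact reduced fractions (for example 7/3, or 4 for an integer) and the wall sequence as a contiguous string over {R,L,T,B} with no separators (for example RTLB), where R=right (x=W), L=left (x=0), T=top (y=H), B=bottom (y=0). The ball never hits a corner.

1. t=1/3 → R at (12,4/3); v=(-3,-2)
2. t=2/3 → B at (10,0); v=(-3,2)
3. t=10/3 → L at (0,20/3); v=(3,2)
4. t=1/6 → T at (1/2,7); v=(3,-2)
5. t=7/2 → B at (11,0); v=(3,2)
6. t=1/3 → R at (12,2/3); v=(-3,2)
7. t=19/6 → T at (5/2,7); v=(-3,-2)
8. t=5/6 → L at (0,16/3); v=(3,-2)

Final position: (0,16/3)
Wall sequence: RBLTBRTL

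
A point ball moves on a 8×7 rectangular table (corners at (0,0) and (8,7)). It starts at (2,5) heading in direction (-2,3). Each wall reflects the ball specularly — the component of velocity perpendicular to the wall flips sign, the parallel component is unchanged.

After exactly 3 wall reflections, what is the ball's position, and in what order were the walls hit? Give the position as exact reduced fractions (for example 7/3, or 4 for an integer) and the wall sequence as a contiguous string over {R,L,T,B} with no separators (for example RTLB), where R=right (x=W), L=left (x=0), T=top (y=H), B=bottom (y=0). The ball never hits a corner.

Final position: (4,0)
Wall sequence: TLB

1. t=2/3 → T at (2/3,7); v=(-2,-3)
2. t=1/3 → L at (0,6); v=(2,-3)
3. t=2 → B at (4,0); v=(2,3)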